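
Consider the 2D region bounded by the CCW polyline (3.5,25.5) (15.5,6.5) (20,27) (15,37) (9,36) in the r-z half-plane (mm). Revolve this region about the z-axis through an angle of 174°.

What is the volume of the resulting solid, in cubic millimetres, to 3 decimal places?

Volume = 10705.483 mm³

Profile (r,z), 5 vertices: (3.5,25.5) (15.5,6.5) (20,27) (15,37) (9,36)
edge 0: (3.5,25.5)→(15.5,6.5)  cross = 3.5·6.5 − 15.5·25.5 = -372.5000; (r_i+r_j)·cross = 19·-372.5000 = -7077.5000
edge 1: (15.5,6.5)→(20,27)  cross = 15.5·27 − 20·6.5 = 288.5000; (r_i+r_j)·cross = 35.5·288.5000 = 10241.7500
edge 2: (20,27)→(15,37)  cross = 20·37 − 15·27 = 335.0000; (r_i+r_j)·cross = 35·335.0000 = 11725.0000
edge 3: (15,37)→(9,36)  cross = 15·36 − 9·37 = 207.0000; (r_i+r_j)·cross = 24·207.0000 = 4968.0000
edge 4: (9,36)→(3.5,25.5)  cross = 9·25.5 − 3.5·36 = 103.5000; (r_i+r_j)·cross = 12.5·103.5000 = 1293.7500
Σcross = 561.5000 → A = |Σcross|/2 = 280.7500 mm²
Σ(r_i+r_j)·cross = 21151.0000 → first moment M = |Σ|/6 = 3525.1667
R_c = M/A = 3525.1667/280.7500 = 12.5562 mm
θ = 174° = 3.036873 rad
V = θ·R_c·A = 3.036873·12.5562·280.7500 = 10705.483 mm³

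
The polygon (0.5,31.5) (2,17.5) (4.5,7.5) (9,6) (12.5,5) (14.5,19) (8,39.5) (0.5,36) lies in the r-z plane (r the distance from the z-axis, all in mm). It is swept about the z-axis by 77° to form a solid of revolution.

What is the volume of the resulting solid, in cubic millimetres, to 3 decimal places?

Profile (r,z), 8 vertices: (0.5,31.5) (2,17.5) (4.5,7.5) (9,6) (12.5,5) (14.5,19) (8,39.5) (0.5,36)
edge 0: (0.5,31.5)→(2,17.5)  cross = 0.5·17.5 − 2·31.5 = -54.2500; (r_i+r_j)·cross = 2.5·-54.2500 = -135.6250
edge 1: (2,17.5)→(4.5,7.5)  cross = 2·7.5 − 4.5·17.5 = -63.7500; (r_i+r_j)·cross = 6.5·-63.7500 = -414.3750
edge 2: (4.5,7.5)→(9,6)  cross = 4.5·6 − 9·7.5 = -40.5000; (r_i+r_j)·cross = 13.5·-40.5000 = -546.7500
edge 3: (9,6)→(12.5,5)  cross = 9·5 − 12.5·6 = -30.0000; (r_i+r_j)·cross = 21.5·-30.0000 = -645.0000
edge 4: (12.5,5)→(14.5,19)  cross = 12.5·19 − 14.5·5 = 165.0000; (r_i+r_j)·cross = 27·165.0000 = 4455.0000
edge 5: (14.5,19)→(8,39.5)  cross = 14.5·39.5 − 8·19 = 420.7500; (r_i+r_j)·cross = 22.5·420.7500 = 9466.8750
edge 6: (8,39.5)→(0.5,36)  cross = 8·36 − 0.5·39.5 = 268.2500; (r_i+r_j)·cross = 8.5·268.2500 = 2280.1250
edge 7: (0.5,36)→(0.5,31.5)  cross = 0.5·31.5 − 0.5·36 = -2.2500; (r_i+r_j)·cross = 1·-2.2500 = -2.2500
Σcross = 663.2500 → A = |Σcross|/2 = 331.6250 mm²
Σ(r_i+r_j)·cross = 14458.0000 → first moment M = |Σ|/6 = 2409.6667
R_c = M/A = 2409.6667/331.6250 = 7.2662 mm
θ = 77° = 1.343904 rad
V = θ·R_c·A = 1.343904·7.2662·331.6250 = 3238.360 mm³

Volume = 3238.360 mm³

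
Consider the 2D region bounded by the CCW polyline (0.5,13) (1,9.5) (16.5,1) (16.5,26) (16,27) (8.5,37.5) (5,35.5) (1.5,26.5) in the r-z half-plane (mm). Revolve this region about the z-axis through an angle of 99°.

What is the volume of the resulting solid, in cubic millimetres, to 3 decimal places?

Profile (r,z), 8 vertices: (0.5,13) (1,9.5) (16.5,1) (16.5,26) (16,27) (8.5,37.5) (5,35.5) (1.5,26.5)
edge 0: (0.5,13)→(1,9.5)  cross = 0.5·9.5 − 1·13 = -8.2500; (r_i+r_j)·cross = 1.5·-8.2500 = -12.3750
edge 1: (1,9.5)→(16.5,1)  cross = 1·1 − 16.5·9.5 = -155.7500; (r_i+r_j)·cross = 17.5·-155.7500 = -2725.6250
edge 2: (16.5,1)→(16.5,26)  cross = 16.5·26 − 16.5·1 = 412.5000; (r_i+r_j)·cross = 33·412.5000 = 13612.5000
edge 3: (16.5,26)→(16,27)  cross = 16.5·27 − 16·26 = 29.5000; (r_i+r_j)·cross = 32.5·29.5000 = 958.7500
edge 4: (16,27)→(8.5,37.5)  cross = 16·37.5 − 8.5·27 = 370.5000; (r_i+r_j)·cross = 24.5·370.5000 = 9077.2500
edge 5: (8.5,37.5)→(5,35.5)  cross = 8.5·35.5 − 5·37.5 = 114.2500; (r_i+r_j)·cross = 13.5·114.2500 = 1542.3750
edge 6: (5,35.5)→(1.5,26.5)  cross = 5·26.5 − 1.5·35.5 = 79.2500; (r_i+r_j)·cross = 6.5·79.2500 = 515.1250
edge 7: (1.5,26.5)→(0.5,13)  cross = 1.5·13 − 0.5·26.5 = 6.2500; (r_i+r_j)·cross = 2·6.2500 = 12.5000
Σcross = 848.2500 → A = |Σcross|/2 = 424.1250 mm²
Σ(r_i+r_j)·cross = 22980.5000 → first moment M = |Σ|/6 = 3830.0833
R_c = M/A = 3830.0833/424.1250 = 9.0306 mm
θ = 99° = 1.727876 rad
V = θ·R_c·A = 1.727876·9.0306·424.1250 = 6617.909 mm³

Volume = 6617.909 mm³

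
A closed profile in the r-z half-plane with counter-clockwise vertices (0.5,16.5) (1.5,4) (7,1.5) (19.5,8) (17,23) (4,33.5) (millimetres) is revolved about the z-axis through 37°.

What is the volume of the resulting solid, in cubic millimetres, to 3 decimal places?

Volume = 2378.579 mm³

Profile (r,z), 6 vertices: (0.5,16.5) (1.5,4) (7,1.5) (19.5,8) (17,23) (4,33.5)
edge 0: (0.5,16.5)→(1.5,4)  cross = 0.5·4 − 1.5·16.5 = -22.7500; (r_i+r_j)·cross = 2·-22.7500 = -45.5000
edge 1: (1.5,4)→(7,1.5)  cross = 1.5·1.5 − 7·4 = -25.7500; (r_i+r_j)·cross = 8.5·-25.7500 = -218.8750
edge 2: (7,1.5)→(19.5,8)  cross = 7·8 − 19.5·1.5 = 26.7500; (r_i+r_j)·cross = 26.5·26.7500 = 708.8750
edge 3: (19.5,8)→(17,23)  cross = 19.5·23 − 17·8 = 312.5000; (r_i+r_j)·cross = 36.5·312.5000 = 11406.2500
edge 4: (17,23)→(4,33.5)  cross = 17·33.5 − 4·23 = 477.5000; (r_i+r_j)·cross = 21·477.5000 = 10027.5000
edge 5: (4,33.5)→(0.5,16.5)  cross = 4·16.5 − 0.5·33.5 = 49.2500; (r_i+r_j)·cross = 4.5·49.2500 = 221.6250
Σcross = 817.5000 → A = |Σcross|/2 = 408.7500 mm²
Σ(r_i+r_j)·cross = 22099.8750 → first moment M = |Σ|/6 = 3683.3125
R_c = M/A = 3683.3125/408.7500 = 9.0112 mm
θ = 37° = 0.645772 rad
V = θ·R_c·A = 0.645772·9.0112·408.7500 = 2378.579 mm³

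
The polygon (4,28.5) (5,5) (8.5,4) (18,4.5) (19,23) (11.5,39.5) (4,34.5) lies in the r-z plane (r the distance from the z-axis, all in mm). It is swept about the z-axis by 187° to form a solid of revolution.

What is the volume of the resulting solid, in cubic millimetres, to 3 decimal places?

Volume = 15331.811 mm³

Profile (r,z), 7 vertices: (4,28.5) (5,5) (8.5,4) (18,4.5) (19,23) (11.5,39.5) (4,34.5)
edge 0: (4,28.5)→(5,5)  cross = 4·5 − 5·28.5 = -122.5000; (r_i+r_j)·cross = 9·-122.5000 = -1102.5000
edge 1: (5,5)→(8.5,4)  cross = 5·4 − 8.5·5 = -22.5000; (r_i+r_j)·cross = 13.5·-22.5000 = -303.7500
edge 2: (8.5,4)→(18,4.5)  cross = 8.5·4.5 − 18·4 = -33.7500; (r_i+r_j)·cross = 26.5·-33.7500 = -894.3750
edge 3: (18,4.5)→(19,23)  cross = 18·23 − 19·4.5 = 328.5000; (r_i+r_j)·cross = 37·328.5000 = 12154.5000
edge 4: (19,23)→(11.5,39.5)  cross = 19·39.5 − 11.5·23 = 486.0000; (r_i+r_j)·cross = 30.5·486.0000 = 14823.0000
edge 5: (11.5,39.5)→(4,34.5)  cross = 11.5·34.5 − 4·39.5 = 238.7500; (r_i+r_j)·cross = 15.5·238.7500 = 3700.6250
edge 6: (4,34.5)→(4,28.5)  cross = 4·28.5 − 4·34.5 = -24.0000; (r_i+r_j)·cross = 8·-24.0000 = -192.0000
Σcross = 850.5000 → A = |Σcross|/2 = 425.2500 mm²
Σ(r_i+r_j)·cross = 28185.5000 → first moment M = |Σ|/6 = 4697.5833
R_c = M/A = 4697.5833/425.2500 = 11.0466 mm
θ = 187° = 3.263766 rad
V = θ·R_c·A = 3.263766·11.0466·425.2500 = 15331.811 mm³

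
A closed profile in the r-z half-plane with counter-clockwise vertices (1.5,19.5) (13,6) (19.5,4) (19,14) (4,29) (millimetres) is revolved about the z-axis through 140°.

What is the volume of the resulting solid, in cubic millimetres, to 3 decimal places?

Profile (r,z), 5 vertices: (1.5,19.5) (13,6) (19.5,4) (19,14) (4,29)
edge 0: (1.5,19.5)→(13,6)  cross = 1.5·6 − 13·19.5 = -244.5000; (r_i+r_j)·cross = 14.5·-244.5000 = -3545.2500
edge 1: (13,6)→(19.5,4)  cross = 13·4 − 19.5·6 = -65.0000; (r_i+r_j)·cross = 32.5·-65.0000 = -2112.5000
edge 2: (19.5,4)→(19,14)  cross = 19.5·14 − 19·4 = 197.0000; (r_i+r_j)·cross = 38.5·197.0000 = 7584.5000
edge 3: (19,14)→(4,29)  cross = 19·29 − 4·14 = 495.0000; (r_i+r_j)·cross = 23·495.0000 = 11385.0000
edge 4: (4,29)→(1.5,19.5)  cross = 4·19.5 − 1.5·29 = 34.5000; (r_i+r_j)·cross = 5.5·34.5000 = 189.7500
Σcross = 417.0000 → A = |Σcross|/2 = 208.5000 mm²
Σ(r_i+r_j)·cross = 13501.5000 → first moment M = |Σ|/6 = 2250.2500
R_c = M/A = 2250.2500/208.5000 = 10.7926 mm
θ = 140° = 2.443461 rad
V = θ·R_c·A = 2.443461·10.7926·208.5000 = 5498.398 mm³

Volume = 5498.398 mm³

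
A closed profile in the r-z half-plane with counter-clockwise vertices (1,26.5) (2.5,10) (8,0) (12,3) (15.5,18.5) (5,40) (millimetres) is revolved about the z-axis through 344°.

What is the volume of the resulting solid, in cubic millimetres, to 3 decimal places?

Volume = 15648.375 mm³

Profile (r,z), 6 vertices: (1,26.5) (2.5,10) (8,0) (12,3) (15.5,18.5) (5,40)
edge 0: (1,26.5)→(2.5,10)  cross = 1·10 − 2.5·26.5 = -56.2500; (r_i+r_j)·cross = 3.5·-56.2500 = -196.8750
edge 1: (2.5,10)→(8,0)  cross = 2.5·0 − 8·10 = -80.0000; (r_i+r_j)·cross = 10.5·-80.0000 = -840.0000
edge 2: (8,0)→(12,3)  cross = 8·3 − 12·0 = 24.0000; (r_i+r_j)·cross = 20·24.0000 = 480.0000
edge 3: (12,3)→(15.5,18.5)  cross = 12·18.5 − 15.5·3 = 175.5000; (r_i+r_j)·cross = 27.5·175.5000 = 4826.2500
edge 4: (15.5,18.5)→(5,40)  cross = 15.5·40 − 5·18.5 = 527.5000; (r_i+r_j)·cross = 20.5·527.5000 = 10813.7500
edge 5: (5,40)→(1,26.5)  cross = 5·26.5 − 1·40 = 92.5000; (r_i+r_j)·cross = 6·92.5000 = 555.0000
Σcross = 683.2500 → A = |Σcross|/2 = 341.6250 mm²
Σ(r_i+r_j)·cross = 15638.1250 → first moment M = |Σ|/6 = 2606.3542
R_c = M/A = 2606.3542/341.6250 = 7.6293 mm
θ = 344° = 6.003933 rad
V = θ·R_c·A = 6.003933·7.6293·341.6250 = 15648.375 mm³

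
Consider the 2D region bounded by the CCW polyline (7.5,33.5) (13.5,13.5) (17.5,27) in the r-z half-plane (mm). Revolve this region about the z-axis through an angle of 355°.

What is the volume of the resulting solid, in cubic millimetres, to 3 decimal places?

Profile (r,z), 3 vertices: (7.5,33.5) (13.5,13.5) (17.5,27)
edge 0: (7.5,33.5)→(13.5,13.5)  cross = 7.5·13.5 − 13.5·33.5 = -351.0000; (r_i+r_j)·cross = 21·-351.0000 = -7371.0000
edge 1: (13.5,13.5)→(17.5,27)  cross = 13.5·27 − 17.5·13.5 = 128.2500; (r_i+r_j)·cross = 31·128.2500 = 3975.7500
edge 2: (17.5,27)→(7.5,33.5)  cross = 17.5·33.5 − 7.5·27 = 383.7500; (r_i+r_j)·cross = 25·383.7500 = 9593.7500
Σcross = 161.0000 → A = |Σcross|/2 = 80.5000 mm²
Σ(r_i+r_j)·cross = 6198.5000 → first moment M = |Σ|/6 = 1033.0833
R_c = M/A = 1033.0833/80.5000 = 12.8333 mm
θ = 355° = 6.195919 rad
V = θ·R_c·A = 6.195919·12.8333·80.5000 = 6400.900 mm³

Volume = 6400.900 mm³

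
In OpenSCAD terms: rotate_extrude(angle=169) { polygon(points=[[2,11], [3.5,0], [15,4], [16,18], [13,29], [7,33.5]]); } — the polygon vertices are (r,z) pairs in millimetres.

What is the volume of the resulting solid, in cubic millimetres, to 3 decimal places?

Profile (r,z), 6 vertices: (2,11) (3.5,0) (15,4) (16,18) (13,29) (7,33.5)
edge 0: (2,11)→(3.5,0)  cross = 2·0 − 3.5·11 = -38.5000; (r_i+r_j)·cross = 5.5·-38.5000 = -211.7500
edge 1: (3.5,0)→(15,4)  cross = 3.5·4 − 15·0 = 14.0000; (r_i+r_j)·cross = 18.5·14.0000 = 259.0000
edge 2: (15,4)→(16,18)  cross = 15·18 − 16·4 = 206.0000; (r_i+r_j)·cross = 31·206.0000 = 6386.0000
edge 3: (16,18)→(13,29)  cross = 16·29 − 13·18 = 230.0000; (r_i+r_j)·cross = 29·230.0000 = 6670.0000
edge 4: (13,29)→(7,33.5)  cross = 13·33.5 − 7·29 = 232.5000; (r_i+r_j)·cross = 20·232.5000 = 4650.0000
edge 5: (7,33.5)→(2,11)  cross = 7·11 − 2·33.5 = 10.0000; (r_i+r_j)·cross = 9·10.0000 = 90.0000
Σcross = 654.0000 → A = |Σcross|/2 = 327.0000 mm²
Σ(r_i+r_j)·cross = 17843.2500 → first moment M = |Σ|/6 = 2973.8750
R_c = M/A = 2973.8750/327.0000 = 9.0944 mm
θ = 169° = 2.949606 rad
V = θ·R_c·A = 2.949606·9.0944·327.0000 = 8771.761 mm³

Volume = 8771.761 mm³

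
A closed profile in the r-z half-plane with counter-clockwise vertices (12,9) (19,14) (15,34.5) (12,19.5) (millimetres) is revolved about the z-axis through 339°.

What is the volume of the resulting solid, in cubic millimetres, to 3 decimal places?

Volume = 8627.978 mm³

Profile (r,z), 4 vertices: (12,9) (19,14) (15,34.5) (12,19.5)
edge 0: (12,9)→(19,14)  cross = 12·14 − 19·9 = -3.0000; (r_i+r_j)·cross = 31·-3.0000 = -93.0000
edge 1: (19,14)→(15,34.5)  cross = 19·34.5 − 15·14 = 445.5000; (r_i+r_j)·cross = 34·445.5000 = 15147.0000
edge 2: (15,34.5)→(12,19.5)  cross = 15·19.5 − 12·34.5 = -121.5000; (r_i+r_j)·cross = 27·-121.5000 = -3280.5000
edge 3: (12,19.5)→(12,9)  cross = 12·9 − 12·19.5 = -126.0000; (r_i+r_j)·cross = 24·-126.0000 = -3024.0000
Σcross = 195.0000 → A = |Σcross|/2 = 97.5000 mm²
Σ(r_i+r_j)·cross = 8749.5000 → first moment M = |Σ|/6 = 1458.2500
R_c = M/A = 1458.2500/97.5000 = 14.9564 mm
θ = 339° = 5.916666 rad
V = θ·R_c·A = 5.916666·14.9564·97.5000 = 8627.978 mm³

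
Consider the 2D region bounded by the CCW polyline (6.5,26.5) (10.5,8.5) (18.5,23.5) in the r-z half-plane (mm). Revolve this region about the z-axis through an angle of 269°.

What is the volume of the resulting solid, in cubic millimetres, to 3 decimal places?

Volume = 5666.787 mm³

Profile (r,z), 3 vertices: (6.5,26.5) (10.5,8.5) (18.5,23.5)
edge 0: (6.5,26.5)→(10.5,8.5)  cross = 6.5·8.5 − 10.5·26.5 = -223.0000; (r_i+r_j)·cross = 17·-223.0000 = -3791.0000
edge 1: (10.5,8.5)→(18.5,23.5)  cross = 10.5·23.5 − 18.5·8.5 = 89.5000; (r_i+r_j)·cross = 29·89.5000 = 2595.5000
edge 2: (18.5,23.5)→(6.5,26.5)  cross = 18.5·26.5 − 6.5·23.5 = 337.5000; (r_i+r_j)·cross = 25·337.5000 = 8437.5000
Σcross = 204.0000 → A = |Σcross|/2 = 102.0000 mm²
Σ(r_i+r_j)·cross = 7242.0000 → first moment M = |Σ|/6 = 1207.0000
R_c = M/A = 1207.0000/102.0000 = 11.8333 mm
θ = 269° = 4.694936 rad
V = θ·R_c·A = 4.694936·11.8333·102.0000 = 5666.787 mm³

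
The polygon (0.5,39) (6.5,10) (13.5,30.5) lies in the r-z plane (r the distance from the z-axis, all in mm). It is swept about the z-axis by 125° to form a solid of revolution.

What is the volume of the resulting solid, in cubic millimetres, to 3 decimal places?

Volume = 2430.007 mm³

Profile (r,z), 3 vertices: (0.5,39) (6.5,10) (13.5,30.5)
edge 0: (0.5,39)→(6.5,10)  cross = 0.5·10 − 6.5·39 = -248.5000; (r_i+r_j)·cross = 7·-248.5000 = -1739.5000
edge 1: (6.5,10)→(13.5,30.5)  cross = 6.5·30.5 − 13.5·10 = 63.2500; (r_i+r_j)·cross = 20·63.2500 = 1265.0000
edge 2: (13.5,30.5)→(0.5,39)  cross = 13.5·39 − 0.5·30.5 = 511.2500; (r_i+r_j)·cross = 14·511.2500 = 7157.5000
Σcross = 326.0000 → A = |Σcross|/2 = 163.0000 mm²
Σ(r_i+r_j)·cross = 6683.0000 → first moment M = |Σ|/6 = 1113.8333
R_c = M/A = 1113.8333/163.0000 = 6.8333 mm
θ = 125° = 2.181662 rad
V = θ·R_c·A = 2.181662·6.8333·163.0000 = 2430.007 mm³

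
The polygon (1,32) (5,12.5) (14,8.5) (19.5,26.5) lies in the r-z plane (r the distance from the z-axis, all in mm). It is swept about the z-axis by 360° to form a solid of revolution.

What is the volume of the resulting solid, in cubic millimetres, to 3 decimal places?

Profile (r,z), 4 vertices: (1,32) (5,12.5) (14,8.5) (19.5,26.5)
edge 0: (1,32)→(5,12.5)  cross = 1·12.5 − 5·32 = -147.5000; (r_i+r_j)·cross = 6·-147.5000 = -885.0000
edge 1: (5,12.5)→(14,8.5)  cross = 5·8.5 − 14·12.5 = -132.5000; (r_i+r_j)·cross = 19·-132.5000 = -2517.5000
edge 2: (14,8.5)→(19.5,26.5)  cross = 14·26.5 − 19.5·8.5 = 205.2500; (r_i+r_j)·cross = 33.5·205.2500 = 6875.8750
edge 3: (19.5,26.5)→(1,32)  cross = 19.5·32 − 1·26.5 = 597.5000; (r_i+r_j)·cross = 20.5·597.5000 = 12248.7500
Σcross = 522.7500 → A = |Σcross|/2 = 261.3750 mm²
Σ(r_i+r_j)·cross = 15722.1250 → first moment M = |Σ|/6 = 2620.3542
R_c = M/A = 2620.3542/261.3750 = 10.0253 mm
θ = 360° = 6.283185 rad
V = θ·R_c·A = 6.283185·10.0253·261.3750 = 16464.171 mm³

Volume = 16464.171 mm³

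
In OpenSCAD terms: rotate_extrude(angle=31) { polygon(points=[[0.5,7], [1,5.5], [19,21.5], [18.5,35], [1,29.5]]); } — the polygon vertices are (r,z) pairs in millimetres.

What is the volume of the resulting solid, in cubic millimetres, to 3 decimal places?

Profile (r,z), 5 vertices: (0.5,7) (1,5.5) (19,21.5) (18.5,35) (1,29.5)
edge 0: (0.5,7)→(1,5.5)  cross = 0.5·5.5 − 1·7 = -4.2500; (r_i+r_j)·cross = 1.5·-4.2500 = -6.3750
edge 1: (1,5.5)→(19,21.5)  cross = 1·21.5 − 19·5.5 = -83.0000; (r_i+r_j)·cross = 20·-83.0000 = -1660.0000
edge 2: (19,21.5)→(18.5,35)  cross = 19·35 − 18.5·21.5 = 267.2500; (r_i+r_j)·cross = 37.5·267.2500 = 10021.8750
edge 3: (18.5,35)→(1,29.5)  cross = 18.5·29.5 − 1·35 = 510.7500; (r_i+r_j)·cross = 19.5·510.7500 = 9959.6250
edge 4: (1,29.5)→(0.5,7)  cross = 1·7 − 0.5·29.5 = -7.7500; (r_i+r_j)·cross = 1.5·-7.7500 = -11.6250
Σcross = 683.0000 → A = |Σcross|/2 = 341.5000 mm²
Σ(r_i+r_j)·cross = 18303.5000 → first moment M = |Σ|/6 = 3050.5833
R_c = M/A = 3050.5833/341.5000 = 8.9329 mm
θ = 31° = 0.541052 rad
V = θ·R_c·A = 0.541052·8.9329·341.5000 = 1650.524 mm³

Volume = 1650.524 mm³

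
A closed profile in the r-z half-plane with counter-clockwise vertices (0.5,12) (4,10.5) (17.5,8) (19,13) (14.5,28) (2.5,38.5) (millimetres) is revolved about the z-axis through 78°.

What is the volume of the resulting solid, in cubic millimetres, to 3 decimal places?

Profile (r,z), 6 vertices: (0.5,12) (4,10.5) (17.5,8) (19,13) (14.5,28) (2.5,38.5)
edge 0: (0.5,12)→(4,10.5)  cross = 0.5·10.5 − 4·12 = -42.7500; (r_i+r_j)·cross = 4.5·-42.7500 = -192.3750
edge 1: (4,10.5)→(17.5,8)  cross = 4·8 − 17.5·10.5 = -151.7500; (r_i+r_j)·cross = 21.5·-151.7500 = -3262.6250
edge 2: (17.5,8)→(19,13)  cross = 17.5·13 − 19·8 = 75.5000; (r_i+r_j)·cross = 36.5·75.5000 = 2755.7500
edge 3: (19,13)→(14.5,28)  cross = 19·28 − 14.5·13 = 343.5000; (r_i+r_j)·cross = 33.5·343.5000 = 11507.2500
edge 4: (14.5,28)→(2.5,38.5)  cross = 14.5·38.5 − 2.5·28 = 488.2500; (r_i+r_j)·cross = 17·488.2500 = 8300.2500
edge 5: (2.5,38.5)→(0.5,12)  cross = 2.5·12 − 0.5·38.5 = 10.7500; (r_i+r_j)·cross = 3·10.7500 = 32.2500
Σcross = 723.5000 → A = |Σcross|/2 = 361.7500 mm²
Σ(r_i+r_j)·cross = 19140.5000 → first moment M = |Σ|/6 = 3190.0833
R_c = M/A = 3190.0833/361.7500 = 8.8185 mm
θ = 78° = 1.361357 rad
V = θ·R_c·A = 1.361357·8.8185·361.7500 = 4342.842 mm³

Volume = 4342.842 mm³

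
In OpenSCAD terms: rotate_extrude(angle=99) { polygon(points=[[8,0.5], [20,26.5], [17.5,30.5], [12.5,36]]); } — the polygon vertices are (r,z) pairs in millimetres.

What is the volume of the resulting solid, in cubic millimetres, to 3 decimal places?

Profile (r,z), 4 vertices: (8,0.5) (20,26.5) (17.5,30.5) (12.5,36)
edge 0: (8,0.5)→(20,26.5)  cross = 8·26.5 − 20·0.5 = 202.0000; (r_i+r_j)·cross = 28·202.0000 = 5656.0000
edge 1: (20,26.5)→(17.5,30.5)  cross = 20·30.5 − 17.5·26.5 = 146.2500; (r_i+r_j)·cross = 37.5·146.2500 = 5484.3750
edge 2: (17.5,30.5)→(12.5,36)  cross = 17.5·36 − 12.5·30.5 = 248.7500; (r_i+r_j)·cross = 30·248.7500 = 7462.5000
edge 3: (12.5,36)→(8,0.5)  cross = 12.5·0.5 − 8·36 = -281.7500; (r_i+r_j)·cross = 20.5·-281.7500 = -5775.8750
Σcross = 315.2500 → A = |Σcross|/2 = 157.6250 mm²
Σ(r_i+r_j)·cross = 12827.0000 → first moment M = |Σ|/6 = 2137.8333
R_c = M/A = 2137.8333/157.6250 = 13.5628 mm
θ = 99° = 1.727876 rad
V = θ·R_c·A = 1.727876·13.5628·157.6250 = 3693.911 mm³

Volume = 3693.911 mm³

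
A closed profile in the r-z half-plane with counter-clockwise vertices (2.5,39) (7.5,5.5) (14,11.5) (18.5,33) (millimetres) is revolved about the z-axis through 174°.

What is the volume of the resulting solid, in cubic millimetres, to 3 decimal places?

Volume = 9581.840 mm³

Profile (r,z), 4 vertices: (2.5,39) (7.5,5.5) (14,11.5) (18.5,33)
edge 0: (2.5,39)→(7.5,5.5)  cross = 2.5·5.5 − 7.5·39 = -278.7500; (r_i+r_j)·cross = 10·-278.7500 = -2787.5000
edge 1: (7.5,5.5)→(14,11.5)  cross = 7.5·11.5 − 14·5.5 = 9.2500; (r_i+r_j)·cross = 21.5·9.2500 = 198.8750
edge 2: (14,11.5)→(18.5,33)  cross = 14·33 − 18.5·11.5 = 249.2500; (r_i+r_j)·cross = 32.5·249.2500 = 8100.6250
edge 3: (18.5,33)→(2.5,39)  cross = 18.5·39 − 2.5·33 = 639.0000; (r_i+r_j)·cross = 21·639.0000 = 13419.0000
Σcross = 618.7500 → A = |Σcross|/2 = 309.3750 mm²
Σ(r_i+r_j)·cross = 18931.0000 → first moment M = |Σ|/6 = 3155.1667
R_c = M/A = 3155.1667/309.3750 = 10.1985 mm
θ = 174° = 3.036873 rad
V = θ·R_c·A = 3.036873·10.1985·309.3750 = 9581.840 mm³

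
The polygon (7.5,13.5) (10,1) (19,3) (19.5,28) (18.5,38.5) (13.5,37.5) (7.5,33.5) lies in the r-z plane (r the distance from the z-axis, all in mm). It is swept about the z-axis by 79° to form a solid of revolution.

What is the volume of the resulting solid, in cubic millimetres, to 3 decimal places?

Volume = 7369.970 mm³

Profile (r,z), 7 vertices: (7.5,13.5) (10,1) (19,3) (19.5,28) (18.5,38.5) (13.5,37.5) (7.5,33.5)
edge 0: (7.5,13.5)→(10,1)  cross = 7.5·1 − 10·13.5 = -127.5000; (r_i+r_j)·cross = 17.5·-127.5000 = -2231.2500
edge 1: (10,1)→(19,3)  cross = 10·3 − 19·1 = 11.0000; (r_i+r_j)·cross = 29·11.0000 = 319.0000
edge 2: (19,3)→(19.5,28)  cross = 19·28 − 19.5·3 = 473.5000; (r_i+r_j)·cross = 38.5·473.5000 = 18229.7500
edge 3: (19.5,28)→(18.5,38.5)  cross = 19.5·38.5 − 18.5·28 = 232.7500; (r_i+r_j)·cross = 38·232.7500 = 8844.5000
edge 4: (18.5,38.5)→(13.5,37.5)  cross = 18.5·37.5 − 13.5·38.5 = 174.0000; (r_i+r_j)·cross = 32·174.0000 = 5568.0000
edge 5: (13.5,37.5)→(7.5,33.5)  cross = 13.5·33.5 − 7.5·37.5 = 171.0000; (r_i+r_j)·cross = 21·171.0000 = 3591.0000
edge 6: (7.5,33.5)→(7.5,13.5)  cross = 7.5·13.5 − 7.5·33.5 = -150.0000; (r_i+r_j)·cross = 15·-150.0000 = -2250.0000
Σcross = 784.7500 → A = |Σcross|/2 = 392.3750 mm²
Σ(r_i+r_j)·cross = 32071.0000 → first moment M = |Σ|/6 = 5345.1667
R_c = M/A = 5345.1667/392.3750 = 13.6226 mm
θ = 79° = 1.378810 rad
V = θ·R_c·A = 1.378810·13.6226·392.3750 = 7369.970 mm³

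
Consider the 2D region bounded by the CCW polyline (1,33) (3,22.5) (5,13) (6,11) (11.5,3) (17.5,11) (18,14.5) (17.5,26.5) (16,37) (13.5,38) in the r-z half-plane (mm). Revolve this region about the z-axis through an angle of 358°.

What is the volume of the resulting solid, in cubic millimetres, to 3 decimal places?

Volume = 26660.885 mm³

Profile (r,z), 10 vertices: (1,33) (3,22.5) (5,13) (6,11) (11.5,3) (17.5,11) (18,14.5) (17.5,26.5) (16,37) (13.5,38)
edge 0: (1,33)→(3,22.5)  cross = 1·22.5 − 3·33 = -76.5000; (r_i+r_j)·cross = 4·-76.5000 = -306.0000
edge 1: (3,22.5)→(5,13)  cross = 3·13 − 5·22.5 = -73.5000; (r_i+r_j)·cross = 8·-73.5000 = -588.0000
edge 2: (5,13)→(6,11)  cross = 5·11 − 6·13 = -23.0000; (r_i+r_j)·cross = 11·-23.0000 = -253.0000
edge 3: (6,11)→(11.5,3)  cross = 6·3 − 11.5·11 = -108.5000; (r_i+r_j)·cross = 17.5·-108.5000 = -1898.7500
edge 4: (11.5,3)→(17.5,11)  cross = 11.5·11 − 17.5·3 = 74.0000; (r_i+r_j)·cross = 29·74.0000 = 2146.0000
edge 5: (17.5,11)→(18,14.5)  cross = 17.5·14.5 − 18·11 = 55.7500; (r_i+r_j)·cross = 35.5·55.7500 = 1979.1250
edge 6: (18,14.5)→(17.5,26.5)  cross = 18·26.5 − 17.5·14.5 = 223.2500; (r_i+r_j)·cross = 35.5·223.2500 = 7925.3750
edge 7: (17.5,26.5)→(16,37)  cross = 17.5·37 − 16·26.5 = 223.5000; (r_i+r_j)·cross = 33.5·223.5000 = 7487.2500
edge 8: (16,37)→(13.5,38)  cross = 16·38 − 13.5·37 = 108.5000; (r_i+r_j)·cross = 29.5·108.5000 = 3200.7500
edge 9: (13.5,38)→(1,33)  cross = 13.5·33 − 1·38 = 407.5000; (r_i+r_j)·cross = 14.5·407.5000 = 5908.7500
Σcross = 811.0000 → A = |Σcross|/2 = 405.5000 mm²
Σ(r_i+r_j)·cross = 25601.5000 → first moment M = |Σ|/6 = 4266.9167
R_c = M/A = 4266.9167/405.5000 = 10.5226 mm
θ = 358° = 6.248279 rad
V = θ·R_c·A = 6.248279·10.5226·405.5000 = 26660.885 mm³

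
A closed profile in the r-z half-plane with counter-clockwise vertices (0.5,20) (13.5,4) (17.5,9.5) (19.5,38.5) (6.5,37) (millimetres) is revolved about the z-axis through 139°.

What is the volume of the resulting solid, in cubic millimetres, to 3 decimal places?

Volume = 11790.903 mm³

Profile (r,z), 5 vertices: (0.5,20) (13.5,4) (17.5,9.5) (19.5,38.5) (6.5,37)
edge 0: (0.5,20)→(13.5,4)  cross = 0.5·4 − 13.5·20 = -268.0000; (r_i+r_j)·cross = 14·-268.0000 = -3752.0000
edge 1: (13.5,4)→(17.5,9.5)  cross = 13.5·9.5 − 17.5·4 = 58.2500; (r_i+r_j)·cross = 31·58.2500 = 1805.7500
edge 2: (17.5,9.5)→(19.5,38.5)  cross = 17.5·38.5 − 19.5·9.5 = 488.5000; (r_i+r_j)·cross = 37·488.5000 = 18074.5000
edge 3: (19.5,38.5)→(6.5,37)  cross = 19.5·37 − 6.5·38.5 = 471.2500; (r_i+r_j)·cross = 26·471.2500 = 12252.5000
edge 4: (6.5,37)→(0.5,20)  cross = 6.5·20 − 0.5·37 = 111.5000; (r_i+r_j)·cross = 7·111.5000 = 780.5000
Σcross = 861.5000 → A = |Σcross|/2 = 430.7500 mm²
Σ(r_i+r_j)·cross = 29161.2500 → first moment M = |Σ|/6 = 4860.2083
R_c = M/A = 4860.2083/430.7500 = 11.2831 mm
θ = 139° = 2.426008 rad
V = θ·R_c·A = 2.426008·11.2831·430.7500 = 11790.903 mm³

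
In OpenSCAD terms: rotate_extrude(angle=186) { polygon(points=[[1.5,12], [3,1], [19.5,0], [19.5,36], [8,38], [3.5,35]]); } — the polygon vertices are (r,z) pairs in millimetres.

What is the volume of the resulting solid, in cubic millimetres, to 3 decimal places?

Profile (r,z), 6 vertices: (1.5,12) (3,1) (19.5,0) (19.5,36) (8,38) (3.5,35)
edge 0: (1.5,12)→(3,1)  cross = 1.5·1 − 3·12 = -34.5000; (r_i+r_j)·cross = 4.5·-34.5000 = -155.2500
edge 1: (3,1)→(19.5,0)  cross = 3·0 − 19.5·1 = -19.5000; (r_i+r_j)·cross = 22.5·-19.5000 = -438.7500
edge 2: (19.5,0)→(19.5,36)  cross = 19.5·36 − 19.5·0 = 702.0000; (r_i+r_j)·cross = 39·702.0000 = 27378.0000
edge 3: (19.5,36)→(8,38)  cross = 19.5·38 − 8·36 = 453.0000; (r_i+r_j)·cross = 27.5·453.0000 = 12457.5000
edge 4: (8,38)→(3.5,35)  cross = 8·35 − 3.5·38 = 147.0000; (r_i+r_j)·cross = 11.5·147.0000 = 1690.5000
edge 5: (3.5,35)→(1.5,12)  cross = 3.5·12 − 1.5·35 = -10.5000; (r_i+r_j)·cross = 5·-10.5000 = -52.5000
Σcross = 1237.5000 → A = |Σcross|/2 = 618.7500 mm²
Σ(r_i+r_j)·cross = 40879.5000 → first moment M = |Σ|/6 = 6813.2500
R_c = M/A = 6813.2500/618.7500 = 11.0113 mm
θ = 186° = 3.246312 rad
V = θ·R_c·A = 3.246312·11.0113·618.7500 = 22117.938 mm³

Volume = 22117.938 mm³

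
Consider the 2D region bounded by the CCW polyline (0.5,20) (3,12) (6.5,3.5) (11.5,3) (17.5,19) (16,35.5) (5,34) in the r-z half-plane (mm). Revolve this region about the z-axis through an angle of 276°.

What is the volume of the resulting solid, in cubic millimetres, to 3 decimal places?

Profile (r,z), 7 vertices: (0.5,20) (3,12) (6.5,3.5) (11.5,3) (17.5,19) (16,35.5) (5,34)
edge 0: (0.5,20)→(3,12)  cross = 0.5·12 − 3·20 = -54.0000; (r_i+r_j)·cross = 3.5·-54.0000 = -189.0000
edge 1: (3,12)→(6.5,3.5)  cross = 3·3.5 − 6.5·12 = -67.5000; (r_i+r_j)·cross = 9.5·-67.5000 = -641.2500
edge 2: (6.5,3.5)→(11.5,3)  cross = 6.5·3 − 11.5·3.5 = -20.7500; (r_i+r_j)·cross = 18·-20.7500 = -373.5000
edge 3: (11.5,3)→(17.5,19)  cross = 11.5·19 − 17.5·3 = 166.0000; (r_i+r_j)·cross = 29·166.0000 = 4814.0000
edge 4: (17.5,19)→(16,35.5)  cross = 17.5·35.5 − 16·19 = 317.2500; (r_i+r_j)·cross = 33.5·317.2500 = 10627.8750
edge 5: (16,35.5)→(5,34)  cross = 16·34 − 5·35.5 = 366.5000; (r_i+r_j)·cross = 21·366.5000 = 7696.5000
edge 6: (5,34)→(0.5,20)  cross = 5·20 − 0.5·34 = 83.0000; (r_i+r_j)·cross = 5.5·83.0000 = 456.5000
Σcross = 790.5000 → A = |Σcross|/2 = 395.2500 mm²
Σ(r_i+r_j)·cross = 22391.1250 → first moment M = |Σ|/6 = 3731.8542
R_c = M/A = 3731.8542/395.2500 = 9.4418 mm
θ = 276° = 4.817109 rad
V = θ·R_c·A = 4.817109·9.4418·395.2500 = 17976.747 mm³

Volume = 17976.747 mm³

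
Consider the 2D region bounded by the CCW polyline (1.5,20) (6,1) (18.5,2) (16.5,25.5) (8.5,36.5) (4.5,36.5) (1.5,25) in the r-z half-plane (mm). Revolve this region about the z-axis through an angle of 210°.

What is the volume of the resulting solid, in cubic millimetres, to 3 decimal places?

Profile (r,z), 7 vertices: (1.5,20) (6,1) (18.5,2) (16.5,25.5) (8.5,36.5) (4.5,36.5) (1.5,25)
edge 0: (1.5,20)→(6,1)  cross = 1.5·1 − 6·20 = -118.5000; (r_i+r_j)·cross = 7.5·-118.5000 = -888.7500
edge 1: (6,1)→(18.5,2)  cross = 6·2 − 18.5·1 = -6.5000; (r_i+r_j)·cross = 24.5·-6.5000 = -159.2500
edge 2: (18.5,2)→(16.5,25.5)  cross = 18.5·25.5 − 16.5·2 = 438.7500; (r_i+r_j)·cross = 35·438.7500 = 15356.2500
edge 3: (16.5,25.5)→(8.5,36.5)  cross = 16.5·36.5 − 8.5·25.5 = 385.5000; (r_i+r_j)·cross = 25·385.5000 = 9637.5000
edge 4: (8.5,36.5)→(4.5,36.5)  cross = 8.5·36.5 − 4.5·36.5 = 146.0000; (r_i+r_j)·cross = 13·146.0000 = 1898.0000
edge 5: (4.5,36.5)→(1.5,25)  cross = 4.5·25 − 1.5·36.5 = 57.7500; (r_i+r_j)·cross = 6·57.7500 = 346.5000
edge 6: (1.5,25)→(1.5,20)  cross = 1.5·20 − 1.5·25 = -7.5000; (r_i+r_j)·cross = 3·-7.5000 = -22.5000
Σcross = 895.5000 → A = |Σcross|/2 = 447.7500 mm²
Σ(r_i+r_j)·cross = 26167.7500 → first moment M = |Σ|/6 = 4361.2917
R_c = M/A = 4361.2917/447.7500 = 9.7405 mm
θ = 210° = 3.665191 rad
V = θ·R_c·A = 3.665191·9.7405·447.7500 = 15984.969 mm³

Volume = 15984.969 mm³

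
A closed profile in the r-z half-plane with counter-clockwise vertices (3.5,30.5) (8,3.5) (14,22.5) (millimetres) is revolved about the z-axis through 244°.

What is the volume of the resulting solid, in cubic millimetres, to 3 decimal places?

Volume = 4479.518 mm³

Profile (r,z), 3 vertices: (3.5,30.5) (8,3.5) (14,22.5)
edge 0: (3.5,30.5)→(8,3.5)  cross = 3.5·3.5 − 8·30.5 = -231.7500; (r_i+r_j)·cross = 11.5·-231.7500 = -2665.1250
edge 1: (8,3.5)→(14,22.5)  cross = 8·22.5 − 14·3.5 = 131.0000; (r_i+r_j)·cross = 22·131.0000 = 2882.0000
edge 2: (14,22.5)→(3.5,30.5)  cross = 14·30.5 − 3.5·22.5 = 348.2500; (r_i+r_j)·cross = 17.5·348.2500 = 6094.3750
Σcross = 247.5000 → A = |Σcross|/2 = 123.7500 mm²
Σ(r_i+r_j)·cross = 6311.2500 → first moment M = |Σ|/6 = 1051.8750
R_c = M/A = 1051.8750/123.7500 = 8.5000 mm
θ = 244° = 4.258603 rad
V = θ·R_c·A = 4.258603·8.5000·123.7500 = 4479.518 mm³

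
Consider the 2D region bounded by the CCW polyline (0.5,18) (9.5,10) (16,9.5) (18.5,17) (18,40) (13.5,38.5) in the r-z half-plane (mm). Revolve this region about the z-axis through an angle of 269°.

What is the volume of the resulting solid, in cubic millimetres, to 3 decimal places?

Volume = 18525.434 mm³

Profile (r,z), 6 vertices: (0.5,18) (9.5,10) (16,9.5) (18.5,17) (18,40) (13.5,38.5)
edge 0: (0.5,18)→(9.5,10)  cross = 0.5·10 − 9.5·18 = -166.0000; (r_i+r_j)·cross = 10·-166.0000 = -1660.0000
edge 1: (9.5,10)→(16,9.5)  cross = 9.5·9.5 − 16·10 = -69.7500; (r_i+r_j)·cross = 25.5·-69.7500 = -1778.6250
edge 2: (16,9.5)→(18.5,17)  cross = 16·17 − 18.5·9.5 = 96.2500; (r_i+r_j)·cross = 34.5·96.2500 = 3320.6250
edge 3: (18.5,17)→(18,40)  cross = 18.5·40 − 18·17 = 434.0000; (r_i+r_j)·cross = 36.5·434.0000 = 15841.0000
edge 4: (18,40)→(13.5,38.5)  cross = 18·38.5 − 13.5·40 = 153.0000; (r_i+r_j)·cross = 31.5·153.0000 = 4819.5000
edge 5: (13.5,38.5)→(0.5,18)  cross = 13.5·18 − 0.5·38.5 = 223.7500; (r_i+r_j)·cross = 14·223.7500 = 3132.5000
Σcross = 671.2500 → A = |Σcross|/2 = 335.6250 mm²
Σ(r_i+r_j)·cross = 23675.0000 → first moment M = |Σ|/6 = 3945.8333
R_c = M/A = 3945.8333/335.6250 = 11.7567 mm
θ = 269° = 4.694936 rad
V = θ·R_c·A = 4.694936·11.7567·335.6250 = 18525.434 mm³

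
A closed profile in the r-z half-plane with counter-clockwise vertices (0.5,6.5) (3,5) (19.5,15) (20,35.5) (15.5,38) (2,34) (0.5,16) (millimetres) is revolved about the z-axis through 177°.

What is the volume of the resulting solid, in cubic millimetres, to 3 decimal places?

Profile (r,z), 7 vertices: (0.5,6.5) (3,5) (19.5,15) (20,35.5) (15.5,38) (2,34) (0.5,16)
edge 0: (0.5,6.5)→(3,5)  cross = 0.5·5 − 3·6.5 = -17.0000; (r_i+r_j)·cross = 3.5·-17.0000 = -59.5000
edge 1: (3,5)→(19.5,15)  cross = 3·15 − 19.5·5 = -52.5000; (r_i+r_j)·cross = 22.5·-52.5000 = -1181.2500
edge 2: (19.5,15)→(20,35.5)  cross = 19.5·35.5 − 20·15 = 392.2500; (r_i+r_j)·cross = 39.5·392.2500 = 15493.8750
edge 3: (20,35.5)→(15.5,38)  cross = 20·38 − 15.5·35.5 = 209.7500; (r_i+r_j)·cross = 35.5·209.7500 = 7446.1250
edge 4: (15.5,38)→(2,34)  cross = 15.5·34 − 2·38 = 451.0000; (r_i+r_j)·cross = 17.5·451.0000 = 7892.5000
edge 5: (2,34)→(0.5,16)  cross = 2·16 − 0.5·34 = 15.0000; (r_i+r_j)·cross = 2.5·15.0000 = 37.5000
edge 6: (0.5,16)→(0.5,6.5)  cross = 0.5·6.5 − 0.5·16 = -4.7500; (r_i+r_j)·cross = 1·-4.7500 = -4.7500
Σcross = 993.7500 → A = |Σcross|/2 = 496.8750 mm²
Σ(r_i+r_j)·cross = 29624.5000 → first moment M = |Σ|/6 = 4937.4167
R_c = M/A = 4937.4167/496.8750 = 9.9369 mm
θ = 177° = 3.089233 rad
V = θ·R_c·A = 3.089233·9.9369·496.8750 = 15252.829 mm³

Volume = 15252.829 mm³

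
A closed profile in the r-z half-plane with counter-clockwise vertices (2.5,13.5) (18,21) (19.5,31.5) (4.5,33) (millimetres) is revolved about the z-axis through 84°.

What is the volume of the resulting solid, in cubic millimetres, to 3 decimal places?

Profile (r,z), 4 vertices: (2.5,13.5) (18,21) (19.5,31.5) (4.5,33)
edge 0: (2.5,13.5)→(18,21)  cross = 2.5·21 − 18·13.5 = -190.5000; (r_i+r_j)·cross = 20.5·-190.5000 = -3905.2500
edge 1: (18,21)→(19.5,31.5)  cross = 18·31.5 − 19.5·21 = 157.5000; (r_i+r_j)·cross = 37.5·157.5000 = 5906.2500
edge 2: (19.5,31.5)→(4.5,33)  cross = 19.5·33 − 4.5·31.5 = 501.7500; (r_i+r_j)·cross = 24·501.7500 = 12042.0000
edge 3: (4.5,33)→(2.5,13.5)  cross = 4.5·13.5 − 2.5·33 = -21.7500; (r_i+r_j)·cross = 7·-21.7500 = -152.2500
Σcross = 447.0000 → A = |Σcross|/2 = 223.5000 mm²
Σ(r_i+r_j)·cross = 13890.7500 → first moment M = |Σ|/6 = 2315.1250
R_c = M/A = 2315.1250/223.5000 = 10.3585 mm
θ = 84° = 1.466077 rad
V = θ·R_c·A = 1.466077·10.3585·223.5000 = 3394.151 mm³

Volume = 3394.151 mm³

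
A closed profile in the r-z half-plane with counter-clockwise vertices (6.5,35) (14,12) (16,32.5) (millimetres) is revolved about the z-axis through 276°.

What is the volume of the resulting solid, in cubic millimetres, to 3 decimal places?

Profile (r,z), 3 vertices: (6.5,35) (14,12) (16,32.5)
edge 0: (6.5,35)→(14,12)  cross = 6.5·12 − 14·35 = -412.0000; (r_i+r_j)·cross = 20.5·-412.0000 = -8446.0000
edge 1: (14,12)→(16,32.5)  cross = 14·32.5 − 16·12 = 263.0000; (r_i+r_j)·cross = 30·263.0000 = 7890.0000
edge 2: (16,32.5)→(6.5,35)  cross = 16·35 − 6.5·32.5 = 348.7500; (r_i+r_j)·cross = 22.5·348.7500 = 7846.8750
Σcross = 199.7500 → A = |Σcross|/2 = 99.8750 mm²
Σ(r_i+r_j)·cross = 7290.8750 → first moment M = |Σ|/6 = 1215.1458
R_c = M/A = 1215.1458/99.8750 = 12.1667 mm
θ = 276° = 4.817109 rad
V = θ·R_c·A = 4.817109·12.1667·99.8750 = 5853.490 mm³

Volume = 5853.490 mm³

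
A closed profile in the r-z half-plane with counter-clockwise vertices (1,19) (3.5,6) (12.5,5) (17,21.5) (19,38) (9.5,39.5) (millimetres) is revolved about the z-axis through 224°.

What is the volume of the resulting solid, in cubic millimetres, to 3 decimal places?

Volume = 16524.068 mm³

Profile (r,z), 6 vertices: (1,19) (3.5,6) (12.5,5) (17,21.5) (19,38) (9.5,39.5)
edge 0: (1,19)→(3.5,6)  cross = 1·6 − 3.5·19 = -60.5000; (r_i+r_j)·cross = 4.5·-60.5000 = -272.2500
edge 1: (3.5,6)→(12.5,5)  cross = 3.5·5 − 12.5·6 = -57.5000; (r_i+r_j)·cross = 16·-57.5000 = -920.0000
edge 2: (12.5,5)→(17,21.5)  cross = 12.5·21.5 − 17·5 = 183.7500; (r_i+r_j)·cross = 29.5·183.7500 = 5420.6250
edge 3: (17,21.5)→(19,38)  cross = 17·38 − 19·21.5 = 237.5000; (r_i+r_j)·cross = 36·237.5000 = 8550.0000
edge 4: (19,38)→(9.5,39.5)  cross = 19·39.5 − 9.5·38 = 389.5000; (r_i+r_j)·cross = 28.5·389.5000 = 11100.7500
edge 5: (9.5,39.5)→(1,19)  cross = 9.5·19 − 1·39.5 = 141.0000; (r_i+r_j)·cross = 10.5·141.0000 = 1480.5000
Σcross = 833.7500 → A = |Σcross|/2 = 416.8750 mm²
Σ(r_i+r_j)·cross = 25359.6250 → first moment M = |Σ|/6 = 4226.6042
R_c = M/A = 4226.6042/416.8750 = 10.1388 mm
θ = 224° = 3.909538 rad
V = θ·R_c·A = 3.909538·10.1388·416.8750 = 16524.068 mm³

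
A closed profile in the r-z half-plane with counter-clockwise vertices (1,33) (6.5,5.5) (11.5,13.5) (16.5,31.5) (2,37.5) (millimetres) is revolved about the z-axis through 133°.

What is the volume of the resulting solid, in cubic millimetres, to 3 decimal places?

Volume = 5086.087 mm³

Profile (r,z), 5 vertices: (1,33) (6.5,5.5) (11.5,13.5) (16.5,31.5) (2,37.5)
edge 0: (1,33)→(6.5,5.5)  cross = 1·5.5 − 6.5·33 = -209.0000; (r_i+r_j)·cross = 7.5·-209.0000 = -1567.5000
edge 1: (6.5,5.5)→(11.5,13.5)  cross = 6.5·13.5 − 11.5·5.5 = 24.5000; (r_i+r_j)·cross = 18·24.5000 = 441.0000
edge 2: (11.5,13.5)→(16.5,31.5)  cross = 11.5·31.5 − 16.5·13.5 = 139.5000; (r_i+r_j)·cross = 28·139.5000 = 3906.0000
edge 3: (16.5,31.5)→(2,37.5)  cross = 16.5·37.5 − 2·31.5 = 555.7500; (r_i+r_j)·cross = 18.5·555.7500 = 10281.3750
edge 4: (2,37.5)→(1,33)  cross = 2·33 − 1·37.5 = 28.5000; (r_i+r_j)·cross = 3·28.5000 = 85.5000
Σcross = 539.2500 → A = |Σcross|/2 = 269.6250 mm²
Σ(r_i+r_j)·cross = 13146.3750 → first moment M = |Σ|/6 = 2191.0625
R_c = M/A = 2191.0625/269.6250 = 8.1263 mm
θ = 133° = 2.321288 rad
V = θ·R_c·A = 2.321288·8.1263·269.6250 = 5086.087 mm³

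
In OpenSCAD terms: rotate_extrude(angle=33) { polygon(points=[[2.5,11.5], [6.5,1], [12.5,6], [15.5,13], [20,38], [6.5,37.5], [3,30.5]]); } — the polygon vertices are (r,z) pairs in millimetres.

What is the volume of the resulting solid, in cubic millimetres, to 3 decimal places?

Volume = 2629.563 mm³

Profile (r,z), 7 vertices: (2.5,11.5) (6.5,1) (12.5,6) (15.5,13) (20,38) (6.5,37.5) (3,30.5)
edge 0: (2.5,11.5)→(6.5,1)  cross = 2.5·1 − 6.5·11.5 = -72.2500; (r_i+r_j)·cross = 9·-72.2500 = -650.2500
edge 1: (6.5,1)→(12.5,6)  cross = 6.5·6 − 12.5·1 = 26.5000; (r_i+r_j)·cross = 19·26.5000 = 503.5000
edge 2: (12.5,6)→(15.5,13)  cross = 12.5·13 − 15.5·6 = 69.5000; (r_i+r_j)·cross = 28·69.5000 = 1946.0000
edge 3: (15.5,13)→(20,38)  cross = 15.5·38 − 20·13 = 329.0000; (r_i+r_j)·cross = 35.5·329.0000 = 11679.5000
edge 4: (20,38)→(6.5,37.5)  cross = 20·37.5 − 6.5·38 = 503.0000; (r_i+r_j)·cross = 26.5·503.0000 = 13329.5000
edge 5: (6.5,37.5)→(3,30.5)  cross = 6.5·30.5 − 3·37.5 = 85.7500; (r_i+r_j)·cross = 9.5·85.7500 = 814.6250
edge 6: (3,30.5)→(2.5,11.5)  cross = 3·11.5 − 2.5·30.5 = -41.7500; (r_i+r_j)·cross = 5.5·-41.7500 = -229.6250
Σcross = 899.7500 → A = |Σcross|/2 = 449.8750 mm²
Σ(r_i+r_j)·cross = 27393.2500 → first moment M = |Σ|/6 = 4565.5417
R_c = M/A = 4565.5417/449.8750 = 10.1485 mm
θ = 33° = 0.575959 rad
V = θ·R_c·A = 0.575959·10.1485·449.8750 = 2629.563 mm³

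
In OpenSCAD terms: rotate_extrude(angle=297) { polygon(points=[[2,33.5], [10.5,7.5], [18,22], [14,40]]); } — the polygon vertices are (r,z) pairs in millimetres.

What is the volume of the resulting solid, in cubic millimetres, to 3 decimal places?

Profile (r,z), 4 vertices: (2,33.5) (10.5,7.5) (18,22) (14,40)
edge 0: (2,33.5)→(10.5,7.5)  cross = 2·7.5 − 10.5·33.5 = -336.7500; (r_i+r_j)·cross = 12.5·-336.7500 = -4209.3750
edge 1: (10.5,7.5)→(18,22)  cross = 10.5·22 − 18·7.5 = 96.0000; (r_i+r_j)·cross = 28.5·96.0000 = 2736.0000
edge 2: (18,22)→(14,40)  cross = 18·40 − 14·22 = 412.0000; (r_i+r_j)·cross = 32·412.0000 = 13184.0000
edge 3: (14,40)→(2,33.5)  cross = 14·33.5 − 2·40 = 389.0000; (r_i+r_j)·cross = 16·389.0000 = 6224.0000
Σcross = 560.2500 → A = |Σcross|/2 = 280.1250 mm²
Σ(r_i+r_j)·cross = 17934.6250 → first moment M = |Σ|/6 = 2989.1042
R_c = M/A = 2989.1042/280.1250 = 10.6706 mm
θ = 297° = 5.183628 rad
V = θ·R_c·A = 5.183628·10.6706·280.1250 = 15494.404 mm³

Volume = 15494.404 mm³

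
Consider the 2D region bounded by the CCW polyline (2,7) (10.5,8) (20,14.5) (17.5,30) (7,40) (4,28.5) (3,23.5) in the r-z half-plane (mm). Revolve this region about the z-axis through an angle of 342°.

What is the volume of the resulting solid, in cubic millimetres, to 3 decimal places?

Volume = 24272.298 mm³

Profile (r,z), 7 vertices: (2,7) (10.5,8) (20,14.5) (17.5,30) (7,40) (4,28.5) (3,23.5)
edge 0: (2,7)→(10.5,8)  cross = 2·8 − 10.5·7 = -57.5000; (r_i+r_j)·cross = 12.5·-57.5000 = -718.7500
edge 1: (10.5,8)→(20,14.5)  cross = 10.5·14.5 − 20·8 = -7.7500; (r_i+r_j)·cross = 30.5·-7.7500 = -236.3750
edge 2: (20,14.5)→(17.5,30)  cross = 20·30 − 17.5·14.5 = 346.2500; (r_i+r_j)·cross = 37.5·346.2500 = 12984.3750
edge 3: (17.5,30)→(7,40)  cross = 17.5·40 − 7·30 = 490.0000; (r_i+r_j)·cross = 24.5·490.0000 = 12005.0000
edge 4: (7,40)→(4,28.5)  cross = 7·28.5 − 4·40 = 39.5000; (r_i+r_j)·cross = 11·39.5000 = 434.5000
edge 5: (4,28.5)→(3,23.5)  cross = 4·23.5 − 3·28.5 = 8.5000; (r_i+r_j)·cross = 7·8.5000 = 59.5000
edge 6: (3,23.5)→(2,7)  cross = 3·7 − 2·23.5 = -26.0000; (r_i+r_j)·cross = 5·-26.0000 = -130.0000
Σcross = 793.0000 → A = |Σcross|/2 = 396.5000 mm²
Σ(r_i+r_j)·cross = 24398.2500 → first moment M = |Σ|/6 = 4066.3750
R_c = M/A = 4066.3750/396.5000 = 10.2557 mm
θ = 342° = 5.969026 rad
V = θ·R_c·A = 5.969026·10.2557·396.5000 = 24272.298 mm³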